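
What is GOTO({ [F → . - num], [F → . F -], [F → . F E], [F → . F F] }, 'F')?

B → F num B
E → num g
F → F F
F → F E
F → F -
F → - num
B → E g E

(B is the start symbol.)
GOTO(I, 'F') = CLOSURE({ [A → αX.β] : [A → α.Xβ] ∈ I, X = 'F' })

Items with dot before 'F', with the dot advanced:
  [F → . F -] → [F → F . -]
  [F → . F E] → [F → F . E]
  [F → . F F] → [F → F . F]
Closure of the advanced items:
  [F → F . E] has the dot before E: add [E → . num g]
  [F → F . F] has the dot before F: add [F → . F F], [F → . F E], [F → . F -], [F → . - num]

GOTO = { [E → . num g], [F → . - num], [F → . F -], [F → . F E], [F → . F F], [F → F . -], [F → F . E], [F → F . F] }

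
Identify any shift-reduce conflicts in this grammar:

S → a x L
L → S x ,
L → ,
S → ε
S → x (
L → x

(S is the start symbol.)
Yes — I0: [S → .] vs [S → . a x L]; I5: [S → .] vs [L → . ,]; I9: [L → x .] vs [S → x . (]

A shift-reduce conflict occurs when an LR(0) state has both:
  - a complete (reduce) item [A → α .] (dot at the end), and
  - a shift item [B → β . c γ] (dot before a terminal).

Augment with S' → S and build the canonical LR(0) collection (I0 = CLOSURE({[S' → . S]}), then GOTO on every symbol after a dot until no new states appear). It has 12 states:
  I0: { [S → . a x L], [S → . x (], [S → .], [S' → . S] }  — shift, reduce
  I1: { [S' → S .] }  — accept
  I2: { [S → a . x L] }  — shift
  I3: { [S → x . (] }  — shift
  I4: { [S → x ( .] }  — reduce
  I5: { [L → . ,], [L → . S x ,], [L → . x], [S → . a x L], [S → . x (], [S → .], [S → a x . L] }  — shift, reduce
  I6: { [L → , .] }  — reduce
  I7: { [S → a x L .] }  — reduce
  I8: { [L → S . x ,] }  — shift
  I9: { [L → x .], [S → x . (] }  — shift, reduce
  I10: { [L → S x . ,] }  — shift
  I11: { [L → S x , .] }  — reduce

I0 contains reduce item [S → .] and shift items [S → . a x L], [S → . x (] — shift-reduce conflict.
I5 contains reduce item [S → .] and shift items [L → . ,], [L → . x], [S → . a x L], [S → . x (] — shift-reduce conflict.
I9 contains reduce item [L → x .] and shift item [S → x . (] — shift-reduce conflict.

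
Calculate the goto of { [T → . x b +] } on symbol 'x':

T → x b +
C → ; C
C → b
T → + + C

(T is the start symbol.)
GOTO(I, 'x') = CLOSURE({ [A → αX.β] : [A → α.Xβ] ∈ I, X = 'x' })

Items with dot before 'x', with the dot advanced:
  [T → . x b +] → [T → x . b +]
Closure adds nothing (no advanced item has the dot before a non-terminal).

GOTO = { [T → x . b +] }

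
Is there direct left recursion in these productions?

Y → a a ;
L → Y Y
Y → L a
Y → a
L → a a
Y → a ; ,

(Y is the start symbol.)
Direct left recursion occurs when N → N α for some non-terminal N (the right-hand side begins with the left-hand side itself).

Y → a a ;: starts with a
L → Y Y: starts with Y
Y → L a: starts with L
Y → a: starts with a
L → a a: starts with a
Y → a ; ,: starts with a

No direct left recursion found.

Answer: No direct left recursion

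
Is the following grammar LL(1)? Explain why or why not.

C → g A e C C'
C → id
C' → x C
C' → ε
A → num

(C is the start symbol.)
A grammar is LL(1) if for each non-terminal N with multiple productions, the predict sets of those productions are pairwise disjoint, where PREDICT(N → α) = (FIRST(α) \ {ε}) ∪ (FOLLOW(N) if α ⇒* ε).

Relevant sets:
  FOLLOW(C') = { $, 'x' }

For C:
  PREDICT(C → g A e C C') = { 'g' }
  PREDICT(C → id) = { 'id' }
For C':
  PREDICT(C' → x C) = { 'x' }
  PREDICT(C' → ε) = { $, 'x' }
A has a single production, so nothing to check there.

Conflict found: Predict set conflict for C': { 'x' }
The grammar is NOT LL(1).

Answer: No. Predict set conflict for C': { 'x' }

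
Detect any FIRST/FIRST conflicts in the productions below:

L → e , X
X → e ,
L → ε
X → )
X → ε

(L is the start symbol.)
No FIRST/FIRST conflicts.

Productions for L:
  L → e , X: FIRST = { 'e' }
  L → ε: FIRST = { ε }
Productions for X:
  X → e ,: FIRST = { 'e' }
  X → ): FIRST = { ')' }
  X → ε: FIRST = { ε }

All alternatives of each non-terminal have pairwise disjoint FIRST sets.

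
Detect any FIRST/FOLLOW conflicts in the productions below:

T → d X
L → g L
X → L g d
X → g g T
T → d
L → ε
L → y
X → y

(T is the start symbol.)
Yes. L → g L with FOLLOW(L) on { 'g' }

Nullable non-terminals: L.

L: nullable alternative(s) L → ε; FOLLOW(L) = { 'g' }
  L → g L: FIRST \ {ε} = { 'g' } — overlaps FOLLOW(L) on { 'g' }: CONFLICT
  L → ε: FIRST \ {ε} = { } — this is the only nullable alternative, skip
  L → y: FIRST \ {ε} = { 'y' } — disjoint from FOLLOW(L)

T, X have no nullable alternative, so no FIRST/FOLLOW check is needed there.

So the grammar has 1 FIRST/FOLLOW conflict (marked CONFLICT above).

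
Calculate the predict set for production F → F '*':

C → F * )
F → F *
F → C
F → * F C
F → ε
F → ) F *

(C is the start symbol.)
PREDICT(F → F '*') = (FIRST(RHS) \ {ε}) ∪ (FOLLOW(F) if ε ∈ FIRST(RHS), i.e. RHS ⇒* ε)
FIRST(F) = { ')', '*', ε }
FIRST(F '*') = { ')', '*' }
ε ∉ FIRST(F '*'), so FOLLOW(F) is not added.
PREDICT(F → F '*') = { ')', '*' }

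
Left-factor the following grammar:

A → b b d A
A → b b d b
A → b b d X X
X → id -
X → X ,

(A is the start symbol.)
Left-factoring transforms A → αβ₁ | αβ₂ into A → αA' and A' → β₁ | β₂
(α is the longest common prefix among the alternatives). Repeat until
no nonterminal has two alternatives with a common prefix.

Round 1: A has alternatives sharing prefix 'b b d'. Introduce A': A → b b d A'
  Add: A' → A
  Add: A' → b
  Add: A' → X X

No remaining common prefixes — done.

Resulting grammar:
A → b b d A'
A' → A
A' → b
A' → X X
X → id -
X → X ,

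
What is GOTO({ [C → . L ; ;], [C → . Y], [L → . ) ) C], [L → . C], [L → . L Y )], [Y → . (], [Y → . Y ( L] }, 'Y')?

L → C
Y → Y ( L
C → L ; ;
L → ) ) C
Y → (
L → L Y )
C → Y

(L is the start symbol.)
GOTO(I, 'Y') = CLOSURE({ [A → αX.β] : [A → α.Xβ] ∈ I, X = 'Y' })

Items with dot before 'Y', with the dot advanced:
  [C → . Y] → [C → Y .]
  [Y → . Y ( L] → [Y → Y . ( L]
Closure adds nothing (no advanced item has the dot before a non-terminal).

GOTO = { [C → Y .], [Y → Y . ( L] }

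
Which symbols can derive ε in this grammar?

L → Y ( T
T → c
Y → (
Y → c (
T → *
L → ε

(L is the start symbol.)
A non-terminal is nullable if it can derive ε (the empty string): either it has an ε-production, or it has a production whose right-hand side consists entirely of nullable non-terminals.

ε-productions: L → ε
So L is immediately nullable.
No further non-terminal can be added: every production for the remaining non-terminals contains a terminal or a non-nullable non-terminal.
Nullable = { 'L' }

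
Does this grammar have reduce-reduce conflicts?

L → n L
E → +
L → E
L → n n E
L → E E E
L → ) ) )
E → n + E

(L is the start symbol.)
Yes — I9: [L → E .] vs [L → n n E .]

A reduce-reduce conflict occurs when an LR(0) state has two complete items [A → α .] and [B → β .] — both call for a reduction, and with no lookahead the parser cannot choose between them.

Augment with L' → L and build the canonical LR(0) collection (I0 = CLOSURE({[L' → . L]}), then GOTO on every symbol after a dot until no new states appear). It has 17 states:
  I0: { [E → . +], [E → . n + E], [L → . ) ) )], [L → . E E E], [L → . E], [L → . n L], [L → . n n E], [L' → . L] }  — shift
  I1: { [L → ) . ) )] }  — shift
  I2: { [E → + .] }  — reduce
  I3: { [E → . +], [E → . n + E], [L → E . E E], [L → E .] }  — shift, reduce
  I4: { [L' → L .] }  — accept
  I5: { [E → . +], [E → . n + E], [E → n . + E], [L → . ) ) )], [L → . E E E], [L → . E], [L → . n L], [L → . n n E], [L → n . L], [L → n . n E] }  — shift
  I6: { [E → + .], [E → . +], [E → . n + E], [E → n + . E] }  — shift, reduce
  I7: { [L → n L .] }  — reduce
  I8: { [E → . +], [E → . n + E], [E → n . + E], [L → . ) ) )], [L → . E E E], [L → . E], [L → . n L], [L → . n n E], [L → n . L], [L → n . n E], [L → n n . E] }  — shift
  I9: { [E → . +], [E → . n + E], [L → E . E E], [L → E .], [L → n n E .] }  — shift, 2 reduces
  I10: { [E → . +], [E → . n + E], [L → E E . E] }  — shift
  I11: { [E → n . + E] }  — shift
  I12: { [E → . +], [E → . n + E], [E → n + . E] }  — shift
  I13: { [E → n + E .] }  — reduce
  I14: { [L → E E E .] }  — reduce
  I15: { [L → ) ) . )] }  — shift
  I16: { [L → ) ) ) .] }  — reduce

I9 contains complete items [L → E .], [L → n n E .] — reduce-reduce conflict.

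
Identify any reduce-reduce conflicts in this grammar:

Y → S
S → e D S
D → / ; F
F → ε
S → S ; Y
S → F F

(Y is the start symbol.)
A reduce-reduce conflict occurs when an LR(0) state has two complete items [A → α .] and [B → β .] — both call for a reduction, and with no lookahead the parser cannot choose between them.

Augment with Y' → Y and build the canonical LR(0) collection (I0 = CLOSURE({[Y' → . Y]}), then GOTO on every symbol after a dot until no new states appear). It has 13 states:
  I0: { [F → .], [S → . F F], [S → . S ; Y], [S → . e D S], [Y → . S], [Y' → . Y] }  — shift, reduce
  I1: { [F → .], [S → F . F] }  — reduce
  I2: { [S → S . ; Y], [Y → S .] }  — shift, reduce
  I3: { [Y' → Y .] }  — accept
  I4: { [D → . / ; F], [S → e . D S] }  — shift
  I5: { [D → / . ; F] }  — shift
  I6: { [F → .], [S → . F F], [S → . S ; Y], [S → . e D S], [S → e D . S] }  — shift, reduce
  I7: { [S → S . ; Y], [S → e D S .] }  — shift, reduce
  I8: { [F → .], [S → . F F], [S → . S ; Y], [S → . e D S], [S → S ; . Y], [Y → . S] }  — shift, reduce
  I9: { [S → S ; Y .] }  — reduce
  I10: { [D → / ; . F], [F → .] }  — reduce
  I11: { [D → / ; F .] }  — reduce
  I12: { [S → F F .] }  — reduce

No state contains more than one complete item.

Answer: No reduce-reduce conflicts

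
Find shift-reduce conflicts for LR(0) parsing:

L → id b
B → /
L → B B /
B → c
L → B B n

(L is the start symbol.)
A shift-reduce conflict occurs when an LR(0) state has both:
  - a complete (reduce) item [A → α .] (dot at the end), and
  - a shift item [B → β . c γ] (dot before a terminal).

Augment with L' → L and build the canonical LR(0) collection (I0 = CLOSURE({[L' → . L]}), then GOTO on every symbol after a dot until no new states appear). It has 10 states:
  I0: { [B → . /], [B → . c], [L → . B B /], [L → . B B n], [L → . id b], [L' → . L] }  — shift
  I1: { [B → / .] }  — reduce
  I2: { [B → . /], [B → . c], [L → B . B /], [L → B . B n] }  — shift
  I3: { [L' → L .] }  — accept
  I4: { [B → c .] }  — reduce
  I5: { [L → id . b] }  — shift
  I6: { [L → id b .] }  — reduce
  I7: { [L → B B . /], [L → B B . n] }  — shift
  I8: { [L → B B / .] }  — reduce
  I9: { [L → B B n .] }  — reduce

No state contains both a complete item and a shift item.

Answer: No shift-reduce conflicts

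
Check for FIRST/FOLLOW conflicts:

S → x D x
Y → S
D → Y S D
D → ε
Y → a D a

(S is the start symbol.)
Yes. D → Y S D with FOLLOW(D) on { 'a', 'x' }

A FIRST/FOLLOW conflict occurs when a non-terminal N has a nullable alternative N → β (β ⇒* ε) and another alternative N → α with FIRST(α) ∩ FOLLOW(N) ≠ ∅: on such a lookahead the parser cannot decide between expanding α and letting N vanish via β.

Nullable non-terminals: D.
FIRST sets used below: FIRST(Y) = { 'a', 'x' }

D: nullable alternative(s) D → ε; FOLLOW(D) = { 'a', 'x' }
  D → Y S D: FIRST \ {ε} = { 'a', 'x' } — overlaps FOLLOW(D) on { 'a', 'x' }: CONFLICT
  D → ε: FIRST \ {ε} = { } — this is the only nullable alternative, skip

S, Y have no nullable alternative, so no FIRST/FOLLOW check is needed there.

So the grammar has 1 FIRST/FOLLOW conflict (marked CONFLICT above).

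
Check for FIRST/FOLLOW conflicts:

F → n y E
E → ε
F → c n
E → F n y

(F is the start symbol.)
Yes. E → F n y with FOLLOW(E) on { 'n' }

A FIRST/FOLLOW conflict occurs when a non-terminal N has a nullable alternative N → β (β ⇒* ε) and another alternative N → α with FIRST(α) ∩ FOLLOW(N) ≠ ∅: on such a lookahead the parser cannot decide between expanding α and letting N vanish via β.

Nullable non-terminals: E.
FIRST sets used below: FIRST(F) = { 'c', 'n' }

E: nullable alternative(s) E → ε; FOLLOW(E) = { $, 'n' }
  E → ε: FIRST \ {ε} = { } — this is the only nullable alternative, skip
  E → F n y: FIRST \ {ε} = { 'c', 'n' } — overlaps FOLLOW(E) on { 'n' }: CONFLICT

F has no nullable alternative, so no FIRST/FOLLOW check is needed there.

So the grammar has 1 FIRST/FOLLOW conflict (marked CONFLICT above).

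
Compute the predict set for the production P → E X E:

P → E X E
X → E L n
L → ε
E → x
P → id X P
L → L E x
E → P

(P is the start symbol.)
{ 'id', 'x' }

PREDICT(P → E X E) = (FIRST(RHS) \ {ε}) ∪ (FOLLOW(P) if ε ∈ FIRST(RHS), i.e. RHS ⇒* ε)
FIRST(E) = { 'id', 'x' }
FIRST(E X E) = { 'id', 'x' }
ε ∉ FIRST(E X E), so FOLLOW(P) is not added.
PREDICT(P → E X E) = { 'id', 'x' }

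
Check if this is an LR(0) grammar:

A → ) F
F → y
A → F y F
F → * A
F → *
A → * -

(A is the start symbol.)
A grammar is LR(0) if no state in the canonical LR(0) collection has:
  - both a shift item (dot before a terminal) and a complete item (shift-reduce conflict), or
  - two or more complete items (reduce-reduce conflict; the accept item [A' → A .] counts as a complete item here).

Augment with A' → A and build the canonical LR(0) collection (I0 = CLOSURE({[A' → . A]}), then GOTO on every symbol after a dot until no new states appear). It has 12 states:
  I0: { [A → . ) F], [A → . * -], [A → . F y F], [A' → . A], [F → . * A], [F → . *], [F → . y] }  — shift
  I1: { [A → ) . F], [F → . * A], [F → . *], [F → . y] }  — shift
  I2: { [A → * . -], [A → . ) F], [A → . * -], [A → . F y F], [F → * . A], [F → * .], [F → . * A], [F → . *], [F → . y] }  — shift, reduce
  I3: { [A' → A .] }  — accept
  I4: { [A → F . y F] }  — shift
  I5: { [F → y .] }  — reduce
  I6: { [A → F y . F], [F → . * A], [F → . *], [F → . y] }  — shift
  I7: { [A → . ) F], [A → . * -], [A → . F y F], [F → * . A], [F → * .], [F → . * A], [F → . *], [F → . y] }  — shift, reduce
  I8: { [A → F y F .] }  — reduce
  I9: { [F → * A .] }  — reduce
  I10: { [A → * - .] }  — reduce
  I11: { [A → ) F .] }  — reduce

Conflict in state I2:
  Shift-reduce conflict between [F → * .] and [A → . ) F]
So the grammar is NOT LR(0).

Answer: No. Shift-reduce conflict between [F → * .] and [A → . ) F]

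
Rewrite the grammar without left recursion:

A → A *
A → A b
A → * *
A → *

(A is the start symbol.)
A → * * A'
A → * A'
A' → * A'
A' → b A'
A' → ε

A is directly left-recursive. The standard transformation for
  A → A α₁ | ... | A α_m | β₁ | ... | β_n
is
  A  → β₁ A' | ... | β_n A'
  A' → α₁ A' | ... | α_m A' | ε

A → * * becomes A → * * A'
A → * becomes A → * A'
A → A * becomes A' → * A'
A → A b becomes A' → b A'
Add A' → ε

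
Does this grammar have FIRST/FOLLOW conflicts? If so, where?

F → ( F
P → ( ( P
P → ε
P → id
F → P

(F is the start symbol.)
Nullable non-terminals: F, P.
FIRST sets used below: FIRST(P) = { '(', 'id', ε }

F: nullable alternative(s) F → P; FOLLOW(F) = { $ }
  F → ( F: FIRST \ {ε} = { '(' } — disjoint from FOLLOW(F)
  F → P: FIRST \ {ε} = { '(', 'id' } — this is the only nullable alternative, skip

P: nullable alternative(s) P → ε; FOLLOW(P) = { $ }
  P → ( ( P: FIRST \ {ε} = { '(' } — disjoint from FOLLOW(P)
  P → ε: FIRST \ {ε} = { } — this is the only nullable alternative, skip
  P → id: FIRST \ {ε} = { 'id' } — disjoint from FOLLOW(P)

No FIRST/FOLLOW conflicts found.

Answer: No FIRST/FOLLOW conflicts.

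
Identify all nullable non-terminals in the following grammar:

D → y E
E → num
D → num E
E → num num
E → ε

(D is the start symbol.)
{ 'E' }

ε-productions: E → ε
So E is immediately nullable.
No further non-terminal can be added: every production for the remaining non-terminals contains a terminal or a non-nullable non-terminal.
Nullable = { 'E' }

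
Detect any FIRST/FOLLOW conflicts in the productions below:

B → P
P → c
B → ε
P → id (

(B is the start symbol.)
Nullable non-terminals: B.
FIRST sets used below: FIRST(P) = { 'c', 'id' }

B: nullable alternative(s) B → ε; FOLLOW(B) = { $ }
  B → P: FIRST \ {ε} = { 'c', 'id' } — disjoint from FOLLOW(B)
  B → ε: FIRST \ {ε} = { } — this is the only nullable alternative, skip

P has no nullable alternative, so no FIRST/FOLLOW check is needed there.

No FIRST/FOLLOW conflicts found.

Answer: No FIRST/FOLLOW conflicts.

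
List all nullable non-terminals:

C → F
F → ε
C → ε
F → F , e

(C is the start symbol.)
ε-productions: F → ε, C → ε
So F, C are immediately nullable.
Every non-terminal is now nullable.
Nullable = { 'C', 'F' }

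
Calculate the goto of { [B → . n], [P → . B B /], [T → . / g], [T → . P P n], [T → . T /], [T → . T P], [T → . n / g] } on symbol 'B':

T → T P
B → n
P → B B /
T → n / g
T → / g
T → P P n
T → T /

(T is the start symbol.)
GOTO(I, 'B') = CLOSURE({ [A → αX.β] : [A → α.Xβ] ∈ I, X = 'B' })

Items with dot before 'B', with the dot advanced:
  [P → . B B /] → [P → B . B /]
Closure of the advanced items:
  [P → B . B /] has the dot before B: add [B → . n]

GOTO = { [B → . n], [P → B . B /] }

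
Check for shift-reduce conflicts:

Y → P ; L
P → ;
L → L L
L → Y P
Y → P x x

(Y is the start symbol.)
Yes — I7: [Y → P ; L .] vs [P → . ;]; I10: [L → L L .] vs [P → . ;]

A shift-reduce conflict occurs when an LR(0) state has both:
  - a complete (reduce) item [A → α .] (dot at the end), and
  - a shift item [B → β . c γ] (dot before a terminal).

Augment with Y' → Y and build the canonical LR(0) collection (I0 = CLOSURE({[Y' → . Y]}), then GOTO on every symbol after a dot until no new states appear). It has 11 states:
  I0: { [P → . ;], [Y → . P ; L], [Y → . P x x], [Y' → . Y] }  — shift
  I1: { [P → ; .] }  — reduce
  I2: { [Y → P . ; L], [Y → P . x x] }  — shift
  I3: { [Y' → Y .] }  — accept
  I4: { [L → . L L], [L → . Y P], [P → . ;], [Y → . P ; L], [Y → . P x x], [Y → P ; . L] }  — shift
  I5: { [Y → P x . x] }  — shift
  I6: { [Y → P x x .] }  — reduce
  I7: { [L → . L L], [L → . Y P], [L → L . L], [P → . ;], [Y → . P ; L], [Y → . P x x], [Y → P ; L .] }  — shift, reduce
  I8: { [L → Y . P], [P → . ;] }  — shift
  I9: { [L → Y P .] }  — reduce
  I10: { [L → . L L], [L → . Y P], [L → L . L], [L → L L .], [P → . ;], [Y → . P ; L], [Y → . P x x] }  — shift, reduce

I7 contains reduce item [Y → P ; L .] and shift item [P → . ;] — shift-reduce conflict.
I10 contains reduce item [L → L L .] and shift item [P → . ;] — shift-reduce conflict.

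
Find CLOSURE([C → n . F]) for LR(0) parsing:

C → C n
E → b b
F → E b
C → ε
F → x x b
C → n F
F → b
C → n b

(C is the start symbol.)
To compute CLOSURE, for each item [A → α.Bβ] where B is a non-terminal, add [B → .γ] for all productions B → γ; repeat for the newly added items until nothing changes.

Start with: [C → n . F]
  [C → n . F] has the dot before F: add [F → . E b], [F → . x x b], [F → . b]
  [F → . E b] has the dot before E: add [E → . b b]
No further items can be added.

CLOSURE = { [C → n . F], [E → . b b], [F → . E b], [F → . b], [F → . x x b] }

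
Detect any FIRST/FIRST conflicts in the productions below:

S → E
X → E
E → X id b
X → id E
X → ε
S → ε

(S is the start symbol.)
A FIRST/FIRST conflict occurs when two productions N → α and N → β for the same non-terminal have FIRST(α) ∩ FIRST(β) ≠ ∅ (with ε ∈ FIRST of a nullable right-hand side, so two nullable alternatives also conflict).

FIRST sets of the non-terminals at (or reachable through a nullable prefix from) the front of some alternative:
  FIRST(E) = { 'id' }

Productions for S:
  S → E: FIRST = { 'id' }
  S → ε: FIRST = { ε }
Productions for X:
  X → E: FIRST = { 'id' }
  X → id E: FIRST = { 'id' }
  X → ε: FIRST = { ε }
E has only one production, so no FIRST/FIRST conflict is possible there.

Conflict for X: X → E and X → id E
  Overlap: { 'id' }

Answer: Yes. X → E / X → id E on { 'id' }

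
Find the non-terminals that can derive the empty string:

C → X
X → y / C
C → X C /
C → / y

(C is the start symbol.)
A non-terminal is nullable if it can derive ε (the empty string): either it has an ε-production, or it has a production whose right-hand side consists entirely of nullable non-terminals.

There are no ε-productions, so no non-terminal can derive ε.
No non-terminals are nullable.

Answer: None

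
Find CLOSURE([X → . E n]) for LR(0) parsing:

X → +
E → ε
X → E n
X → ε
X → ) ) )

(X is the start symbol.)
To compute CLOSURE, for each item [A → α.Bβ] where B is a non-terminal, add [B → .γ] for all productions B → γ; repeat for the newly added items until nothing changes.

Start with: [X → . E n]
  [X → . E n] has the dot before E: add [E → .]
No further items can be added.

CLOSURE = { [E → .], [X → . E n] }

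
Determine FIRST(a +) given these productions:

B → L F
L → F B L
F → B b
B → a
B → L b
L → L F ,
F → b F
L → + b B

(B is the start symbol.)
To compute FIRST(a +), process the symbols left to right:
Symbol a is a terminal. Add 'a' and stop.
FIRST(a +) = { 'a' }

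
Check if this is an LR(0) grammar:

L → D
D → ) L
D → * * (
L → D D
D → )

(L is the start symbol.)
No. Shift-reduce conflict between [D → ) .] and [D → . )]

A grammar is LR(0) if no state in the canonical LR(0) collection has:
  - both a shift item (dot before a terminal) and a complete item (shift-reduce conflict), or
  - two or more complete items (reduce-reduce conflict; the accept item [L' → L .] counts as a complete item here).

Augment with L' → L and build the canonical LR(0) collection (I0 = CLOSURE({[L' → . L]}), then GOTO on every symbol after a dot until no new states appear). It has 9 states:
  I0: { [D → . ) L], [D → . )], [D → . * * (], [L → . D D], [L → . D], [L' → . L] }  — shift
  I1: { [D → ) . L], [D → ) .], [D → . ) L], [D → . )], [D → . * * (], [L → . D D], [L → . D] }  — shift, reduce
  I2: { [D → * . * (] }  — shift
  I3: { [D → . ) L], [D → . )], [D → . * * (], [L → D . D], [L → D .] }  — shift, reduce
  I4: { [L' → L .] }  — accept
  I5: { [L → D D .] }  — reduce
  I6: { [D → * * . (] }  — shift
  I7: { [D → * * ( .] }  — reduce
  I8: { [D → ) L .] }  — reduce

Conflict in state I1:
  Shift-reduce conflict between [D → ) .] and [D → . )]
So the grammar is NOT LR(0).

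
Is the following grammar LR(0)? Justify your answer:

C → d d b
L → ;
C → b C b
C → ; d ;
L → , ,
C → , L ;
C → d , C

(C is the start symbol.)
Yes, the grammar is LR(0)

A grammar is LR(0) if no state in the canonical LR(0) collection has:
  - both a shift item (dot before a terminal) and a complete item (shift-reduce conflict), or
  - two or more complete items (reduce-reduce conflict; the accept item [C' → C .] counts as a complete item here).

Augment with C' → C and build the canonical LR(0) collection (I0 = CLOSURE({[C' → . C]}), then GOTO on every symbol after a dot until no new states appear). It has 19 states:
  I0: { [C → . , L ;], [C → . ; d ;], [C → . b C b], [C → . d , C], [C → . d d b], [C' → . C] }  — shift
  I1: { [C → , . L ;], [L → . , ,], [L → . ;] }  — shift
  I2: { [C → ; . d ;] }  — shift
  I3: { [C' → C .] }  — accept
  I4: { [C → . , L ;], [C → . ; d ;], [C → . b C b], [C → . d , C], [C → . d d b], [C → b . C b] }  — shift
  I5: { [C → d . , C], [C → d . d b] }  — shift
  I6: { [C → . , L ;], [C → . ; d ;], [C → . b C b], [C → . d , C], [C → . d d b], [C → d , . C] }  — shift
  I7: { [C → d d . b] }  — shift
  I8: { [C → d d b .] }  — reduce
  I9: { [C → d , C .] }  — reduce
  I10: { [C → b C . b] }  — shift
  I11: { [C → b C b .] }  — reduce
  I12: { [C → ; d . ;] }  — shift
  I13: { [C → ; d ; .] }  — reduce
  I14: { [L → , . ,] }  — shift
  I15: { [L → ; .] }  — reduce
  I16: { [C → , L . ;] }  — shift
  I17: { [C → , L ; .] }  — reduce
  I18: { [L → , , .] }  — reduce

Every state is either a pure shift/goto state or contains exactly one complete item and nothing to shift — no conflicts. The grammar is LR(0).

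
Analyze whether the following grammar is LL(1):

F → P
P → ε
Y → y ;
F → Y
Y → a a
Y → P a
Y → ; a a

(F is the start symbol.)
Relevant sets:
  FIRST(P) = { ε }
  FIRST(Y) = { ';', 'a', 'y' }
  FOLLOW(F) = { $ }

For F:
  PREDICT(F → P) = { $ }
  PREDICT(F → Y) = { ';', 'a', 'y' }
For Y:
  PREDICT(Y → y ';') = { 'y' }
  PREDICT(Y → a a) = { 'a' }
  PREDICT(Y → P a) = { 'a' }
  PREDICT(Y → ';' a a) = { ';' }
P has a single production, so nothing to check there.

Conflict found: Predict set conflict for Y: { 'a' }
The grammar is NOT LL(1).

Answer: No. Predict set conflict for Y: { 'a' }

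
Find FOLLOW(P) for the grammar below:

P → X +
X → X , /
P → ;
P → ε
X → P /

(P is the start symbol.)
To compute FOLLOW(P), find every occurrence of P on a right-hand side N → α P β: add FIRST(β) \ {ε}, and if β is empty or nullable also add FOLLOW(N). Iterate to a fixed point.

P is the start symbol, so $ ∈ FOLLOW(P).
In X → P /: P is followed by '/', add FIRST('/') \ {ε} = { '/' }

Taking the union: FOLLOW(P) = { $, '/' }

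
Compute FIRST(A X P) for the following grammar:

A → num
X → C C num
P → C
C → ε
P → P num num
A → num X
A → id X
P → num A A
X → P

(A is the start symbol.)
FIRST sets of the non-terminals involved (from the grammar, by fixed-point iteration):
  FIRST(A) = { 'id', 'num' }

To compute FIRST(A X P), process the symbols left to right:
Symbol A is a non-terminal. Add FIRST(A) \ {ε} = { 'id', 'num' }
A is not nullable (ε ∉ FIRST(A)), so stop here.
FIRST(A X P) = { 'id', 'num' }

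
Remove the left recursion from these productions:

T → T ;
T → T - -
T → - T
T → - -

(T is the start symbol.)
T → - T T'
T → - - T'
T' → ; T'
T' → - - T'
T' → ε

T is directly left-recursive. The standard transformation for
  A → A α₁ | ... | A α_m | β₁ | ... | β_n
is
  A  → β₁ A' | ... | β_n A'
  A' → α₁ A' | ... | α_m A' | ε

T → - T becomes T → - T T'
T → - - becomes T → - - T'
T → T ; becomes T' → ; T'
T → T - - becomes T' → - - T'
Add T' → ε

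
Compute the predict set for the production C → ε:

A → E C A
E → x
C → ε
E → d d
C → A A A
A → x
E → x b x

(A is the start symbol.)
PREDICT(C → ε) = (FIRST(RHS) \ {ε}) ∪ (FOLLOW(C) if ε ∈ FIRST(RHS), i.e. RHS ⇒* ε)
The right-hand side is ε (FIRST(ε) = { ε }), so the predict set is FOLLOW(C) = { 'd', 'x' }
PREDICT(C → ε) = { 'd', 'x' }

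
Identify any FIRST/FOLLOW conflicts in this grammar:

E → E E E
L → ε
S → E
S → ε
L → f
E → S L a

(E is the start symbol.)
A FIRST/FOLLOW conflict occurs when a non-terminal N has a nullable alternative N → β (β ⇒* ε) and another alternative N → α with FIRST(α) ∩ FOLLOW(N) ≠ ∅: on such a lookahead the parser cannot decide between expanding α and letting N vanish via β.

Nullable non-terminals: L, S.
FIRST sets used below: FIRST(E) = { 'a', 'f' }

L: nullable alternative(s) L → ε; FOLLOW(L) = { 'a' }
  L → ε: FIRST \ {ε} = { } — this is the only nullable alternative, skip
  L → f: FIRST \ {ε} = { 'f' } — disjoint from FOLLOW(L)

S: nullable alternative(s) S → ε; FOLLOW(S) = { 'a', 'f' }
  S → E: FIRST \ {ε} = { 'a', 'f' } — overlaps FOLLOW(S) on { 'a', 'f' }: CONFLICT
  S → ε: FIRST \ {ε} = { } — this is the only nullable alternative, skip

E has no nullable alternative, so no FIRST/FOLLOW check is needed there.

So the grammar has 1 FIRST/FOLLOW conflict (marked CONFLICT above).

Answer: Yes. S → E with FOLLOW(S) on { 'a', 'f' }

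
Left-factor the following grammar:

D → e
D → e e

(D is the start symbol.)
D → e D'
D' → ε
D' → e

Left-factoring transforms A → αβ₁ | αβ₂ into A → αA' and A' → β₁ | β₂
(α is the longest common prefix among the alternatives). Repeat until
no nonterminal has two alternatives with a common prefix.

Round 1: D has alternatives sharing prefix 'e'. Introduce D': D → e D'
  Add: D' → ε
  Add: D' → e

No remaining common prefixes — done.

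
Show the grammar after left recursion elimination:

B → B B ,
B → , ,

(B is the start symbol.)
B → , , B'
B' → B , B'
B' → ε

B is directly left-recursive. The standard transformation for
  A → A α₁ | ... | A α_m | β₁ | ... | β_n
is
  A  → β₁ A' | ... | β_n A'
  A' → α₁ A' | ... | α_m A' | ε

B → , , becomes B → , , B'
B → B B , becomes B' → B , B'
Add B' → ε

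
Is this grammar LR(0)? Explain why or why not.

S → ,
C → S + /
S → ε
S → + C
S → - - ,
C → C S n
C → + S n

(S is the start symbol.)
A grammar is LR(0) if no state in the canonical LR(0) collection has:
  - both a shift item (dot before a terminal) and a complete item (shift-reduce conflict), or
  - two or more complete items (reduce-reduce conflict; the accept item [S' → S .] counts as a complete item here).

Augment with S' → S and build the canonical LR(0) collection (I0 = CLOSURE({[S' → . S]}), then GOTO on every symbol after a dot until no new states appear). It has 16 states:
  I0: { [S → . + C], [S → . ,], [S → . - - ,], [S → .], [S' → . S] }  — shift, reduce
  I1: { [C → . + S n], [C → . C S n], [C → . S + /], [S → + . C], [S → . + C], [S → . ,], [S → . - - ,], [S → .] }  — shift, reduce
  I2: { [S → , .] }  — reduce
  I3: { [S → - . - ,] }  — shift
  I4: { [S' → S .] }  — accept
  I5: { [S → - - . ,] }  — shift
  I6: { [S → - - , .] }  — reduce
  I7: { [C → + . S n], [C → . + S n], [C → . C S n], [C → . S + /], [S → + . C], [S → . + C], [S → . ,], [S → . - - ,], [S → .] }  — shift, reduce
  I8: { [C → C . S n], [S → + C .], [S → . + C], [S → . ,], [S → . - - ,], [S → .] }  — shift, 2 reduces
  I9: { [C → S . + /] }  — shift
  I10: { [C → S + . /] }  — shift
  I11: { [C → S + / .] }  — reduce
  I12: { [C → C S . n] }  — shift
  I13: { [C → C S n .] }  — reduce
  I14: { [C → + S . n], [C → S . + /] }  — shift
  I15: { [C → + S n .] }  — reduce

Conflict in state I0:
  Shift-reduce conflict between [S → .] and [S → . + C]
So the grammar is NOT LR(0).

Answer: No. Shift-reduce conflict between [S → .] and [S → . + C]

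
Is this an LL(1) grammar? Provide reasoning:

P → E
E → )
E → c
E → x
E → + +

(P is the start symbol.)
A grammar is LL(1) if for each non-terminal N with multiple productions, the predict sets of those productions are pairwise disjoint, where PREDICT(N → α) = (FIRST(α) \ {ε}) ∪ (FOLLOW(N) if α ⇒* ε).

For E:
  PREDICT(E → ')') = { ')' }
  PREDICT(E → c) = { 'c' }
  PREDICT(E → x) = { 'x' }
  PREDICT(E → '+' '+') = { '+' }
P has a single production, so nothing to check there.

All predict sets are disjoint. The grammar IS LL(1).

Answer: Yes, the grammar is LL(1).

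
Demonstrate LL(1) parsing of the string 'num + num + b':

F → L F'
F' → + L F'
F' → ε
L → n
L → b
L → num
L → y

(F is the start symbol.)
LL(1) parsing maintains a stack (initially the start symbol over $) and the input. At each step: if the stack top is a terminal, match it against the current input token; if it is a non-terminal N, replace it with the RHS of M[N, lookahead] (the unique production whose predict set contains the lookahead).

Stack is shown with the top on the left.

Stack     Input            Action
---------------------------------
F $       num + num + b $  output F → L F'
L F' $    num + num + b $  output L → num
num F' $  num + num + b $  match 'num'
F' $      + num + b $      output F' → + L F'
+ L F' $  + num + b $      match '+'
L F' $    num + b $        output L → num
num F' $  num + b $        match 'num'
F' $      + b $            output F' → + L F'
+ L F' $  + b $            match '+'
L F' $    b $              output L → b
b F' $    b $              match 'b'
F' $      $                output F' → ε
$         $                accept

The string is accepted.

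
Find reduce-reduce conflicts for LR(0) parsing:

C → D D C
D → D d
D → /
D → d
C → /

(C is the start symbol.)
Yes — I1: [C → / .] vs [D → / .]; I7: [D → D d .] vs [D → d .]

Augment with C' → C and build the canonical LR(0) collection (I0 = CLOSURE({[C' → . C]}), then GOTO on every symbol after a dot until no new states appear). It has 9 states:
  I0: { [C → . /], [C → . D D C], [C' → . C], [D → . /], [D → . D d], [D → . d] }  — shift
  I1: { [C → / .], [D → / .] }  — 2 reduces
  I2: { [C' → C .] }  — accept
  I3: { [C → D . D C], [D → . /], [D → . D d], [D → . d], [D → D . d] }  — shift
  I4: { [D → d .] }  — reduce
  I5: { [D → / .] }  — reduce
  I6: { [C → . /], [C → . D D C], [C → D D . C], [D → . /], [D → . D d], [D → . d], [D → D . d] }  — shift
  I7: { [D → D d .], [D → d .] }  — 2 reduces
  I8: { [C → D D C .] }  — reduce

I1 contains complete items [C → / .], [D → / .] — reduce-reduce conflict.
I7 contains complete items [D → D d .], [D → d .] — reduce-reduce conflict.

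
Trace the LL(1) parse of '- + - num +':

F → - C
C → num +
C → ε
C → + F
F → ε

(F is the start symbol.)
LL(1) parsing maintains a stack (initially the start symbol over $) and the input. At each step: if the stack top is a terminal, match it against the current input token; if it is a non-terminal N, replace it with the RHS of M[N, lookahead] (the unique production whose predict set contains the lookahead).

Stack is shown with the top on the left.

Stack    Input          Action
------------------------------
F $      - + - num + $  output F → - C
- C $    - + - num + $  match '-'
C $      + - num + $    output C → + F
+ F $    + - num + $    match '+'
F $      - num + $      output F → - C
- C $    - num + $      match '-'
C $      num + $        output C → num +
num + $  num + $        match 'num'
+ $      + $            match '+'
$        $              accept

The string is accepted.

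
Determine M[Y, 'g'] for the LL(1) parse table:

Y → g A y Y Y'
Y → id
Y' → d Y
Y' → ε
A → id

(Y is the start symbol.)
Y → g A y Y Y'

To find M[Y, 'g'], we find productions for Y where 'g' is in the predict set (PREDICT(N → α) = (FIRST(α) \ {ε}) ∪ (FOLLOW(N) if α ⇒* ε)).

Y → g A y Y Y': PREDICT = { 'g' }
  'g' is in predict set, so this production goes in M[Y, 'g']
Y → id: PREDICT = { 'id' }

M[Y, 'g'] = Y → g A y Y Y'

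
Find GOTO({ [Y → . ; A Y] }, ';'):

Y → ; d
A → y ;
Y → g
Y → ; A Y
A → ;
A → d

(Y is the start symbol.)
{ [A → . ;], [A → . d], [A → . y ;], [Y → ; . A Y] }

GOTO(I, ';') = CLOSURE({ [A → αX.β] : [A → α.Xβ] ∈ I, X = ';' })

Items with dot before ';', with the dot advanced:
  [Y → . ; A Y] → [Y → ; . A Y]
Closure of the advanced items:
  [Y → ; . A Y] has the dot before A: add [A → . y ;], [A → . ;], [A → . d]

GOTO = { [A → . ;], [A → . d], [A → . y ;], [Y → ; . A Y] }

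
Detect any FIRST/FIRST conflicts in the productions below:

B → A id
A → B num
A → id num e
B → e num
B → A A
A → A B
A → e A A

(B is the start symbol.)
Yes. B → A id / B → e num on { 'e' }; B → A id / B → A A on { 'e', 'id' }; B → e num / B → A A on { 'e' }; A → B num / A → id num e on { 'id' }; A → B num / A → A B on { 'e', 'id' }; A → B num / A → e A A on { 'e' }; A → id num e / A → A B on { 'id' }; A → A B / A → e A A on { 'e' }

A FIRST/FIRST conflict occurs when two productions N → α and N → β for the same non-terminal have FIRST(α) ∩ FIRST(β) ≠ ∅ (with ε ∈ FIRST of a nullable right-hand side, so two nullable alternatives also conflict).

FIRST sets of the non-terminals at (or reachable through a nullable prefix from) the front of some alternative:
  FIRST(A) = { 'e', 'id' }
  FIRST(B) = { 'e', 'id' }

Productions for B:
  B → A id: FIRST = { 'e', 'id' }
  B → e num: FIRST = { 'e' }
  B → A A: FIRST = { 'e', 'id' }
Productions for A:
  A → B num: FIRST = { 'e', 'id' }
  A → id num e: FIRST = { 'id' }
  A → A B: FIRST = { 'e', 'id' }
  A → e A A: FIRST = { 'e' }

Conflict for B: B → A id and B → e num
  Overlap: { 'e' }
Conflict for B: B → A id and B → A A
  Overlap: { 'e', 'id' }
Conflict for B: B → e num and B → A A
  Overlap: { 'e' }
Conflict for A: A → B num and A → id num e
  Overlap: { 'id' }
Conflict for A: A → B num and A → A B
  Overlap: { 'e', 'id' }
Conflict for A: A → B num and A → e A A
  Overlap: { 'e' }
Conflict for A: A → id num e and A → A B
  Overlap: { 'id' }
Conflict for A: A → A B and A → e A A
  Overlap: { 'e' }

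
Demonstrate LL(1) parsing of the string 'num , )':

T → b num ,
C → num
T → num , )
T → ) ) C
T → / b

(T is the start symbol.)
LL(1) parsing maintains a stack (initially the start symbol over $) and the input. At each step: if the stack top is a terminal, match it against the current input token; if it is a non-terminal N, replace it with the RHS of M[N, lookahead] (the unique production whose predict set contains the lookahead).

Stack is shown with the top on the left.

Stack      Input      Action
----------------------------
T $        num , ) $  output T → num , )
num , ) $  num , ) $  match 'num'
, ) $      , ) $      match ','
) $        ) $        match ')'
$          $          accept

The string is accepted.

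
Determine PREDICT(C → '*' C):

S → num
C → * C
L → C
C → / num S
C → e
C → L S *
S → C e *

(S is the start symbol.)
PREDICT(C → '*' C) = (FIRST(RHS) \ {ε}) ∪ (FOLLOW(C) if ε ∈ FIRST(RHS), i.e. RHS ⇒* ε)
FIRST('*' C) = { '*' }
ε ∉ FIRST('*' C), so FOLLOW(C) is not added.
PREDICT(C → '*' C) = { '*' }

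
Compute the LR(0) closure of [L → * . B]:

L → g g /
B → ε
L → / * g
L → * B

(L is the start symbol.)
{ [B → .], [L → * . B] }

To compute CLOSURE, for each item [A → α.Bβ] where B is a non-terminal, add [B → .γ] for all productions B → γ; repeat for the newly added items until nothing changes.

Start with: [L → * . B]
  [L → * . B] has the dot before B: add [B → .]
No further items can be added.

CLOSURE = { [B → .], [L → * . B] }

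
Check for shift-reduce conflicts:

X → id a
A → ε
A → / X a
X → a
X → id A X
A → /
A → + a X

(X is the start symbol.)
Yes — I3: [A → .] vs [A → . + a X]; I5: [A → / .] vs [X → . a]

A shift-reduce conflict occurs when an LR(0) state has both:
  - a complete (reduce) item [A → α .] (dot at the end), and
  - a shift item [B → β . c γ] (dot before a terminal).

Augment with X' → X and build the canonical LR(0) collection (I0 = CLOSURE({[X' → . X]}), then GOTO on every symbol after a dot until no new states appear). It has 13 states:
  I0: { [X → . a], [X → . id A X], [X → . id a], [X' → . X] }  — shift
  I1: { [X' → X .] }  — accept
  I2: { [X → a .] }  — reduce
  I3: { [A → . + a X], [A → . / X a], [A → . /], [A → .], [X → id . A X], [X → id . a] }  — shift, reduce
  I4: { [A → + . a X] }  — shift
  I5: { [A → / . X a], [A → / .], [X → . a], [X → . id A X], [X → . id a] }  — shift, reduce
  I6: { [X → . a], [X → . id A X], [X → . id a], [X → id A . X] }  — shift
  I7: { [X → id a .] }  — reduce
  I8: { [X → id A X .] }  — reduce
  I9: { [A → / X . a] }  — shift
  I10: { [A → / X a .] }  — reduce
  I11: { [A → + a . X], [X → . a], [X → . id A X], [X → . id a] }  — shift
  I12: { [A → + a X .] }  — reduce

I3 contains reduce item [A → .] and shift items [A → . + a X], [A → . /], [A → . / X a], [X → id . a] — shift-reduce conflict.
I5 contains reduce item [A → / .] and shift items [X → . a], [X → . id A X], [X → . id a] — shift-reduce conflict.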